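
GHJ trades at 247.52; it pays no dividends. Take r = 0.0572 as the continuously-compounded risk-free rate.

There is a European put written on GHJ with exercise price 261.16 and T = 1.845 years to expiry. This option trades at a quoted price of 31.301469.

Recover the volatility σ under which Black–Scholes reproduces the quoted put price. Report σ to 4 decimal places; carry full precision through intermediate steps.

At σ = 0.2866 the Black–Scholes value reproduces the quote:
σ√T = 0.2866·√1.845 = 0.389291
d₁ = (ln(S/K) + (r+σ²/2)T) / (σ√T) = (ln(247.52/261.16) + (0.0572+0.2866²/2)·1.845) / 0.389291 = (-0.053642 + 0.181308) / 0.389291 = 0.327945
d₂ = d₁ − σ√T = 0.327945 − 0.389291 = -0.061346
e^{−rT} = 0.899844
N(−d₁) = 0.371477,  N(−d₂) = 0.524458
V = K·e^{−rT}·N(−d₂) − S·N(−d₁) = 123.249401 − 91.947931 = 31.301469 (equal to the quote); since ∂V/∂σ > 0 for all σ, the implied volatility is unique

sigma = 0.2866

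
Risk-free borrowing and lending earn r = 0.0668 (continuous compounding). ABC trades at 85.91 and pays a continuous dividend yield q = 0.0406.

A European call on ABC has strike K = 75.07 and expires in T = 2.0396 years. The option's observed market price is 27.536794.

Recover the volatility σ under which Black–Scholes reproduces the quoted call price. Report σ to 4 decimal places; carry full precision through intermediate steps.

At σ = 0.4978 the Black–Scholes value reproduces the quote:
σ√T = 0.4978·√2.0396 = 0.710931
d₁ = (ln(S/K) + (r−q+σ²/2)T) / (σ√T) = (ln(85.91/75.07) + (0.0668−0.0406+0.4978²/2)·2.0396) / 0.710931 = (0.134879 + 0.306149) / 0.710931 = 0.620353
d₂ = d₁ − σ√T = 0.620353 − 0.710931 = -0.090578
e^{−rT} = 0.872629
e^{−qT} = 0.920528
N(d₁) = 0.732487,  N(d₂) = 0.463914
V = S·e^{−qT}·N(d₁) − K·e^{−rT}·N(d₂) = 57.926977 − 30.390183 = 27.536794 (equal to the quote); since ∂V/∂σ > 0 for all σ, the implied volatility is unique

sigma = 0.4978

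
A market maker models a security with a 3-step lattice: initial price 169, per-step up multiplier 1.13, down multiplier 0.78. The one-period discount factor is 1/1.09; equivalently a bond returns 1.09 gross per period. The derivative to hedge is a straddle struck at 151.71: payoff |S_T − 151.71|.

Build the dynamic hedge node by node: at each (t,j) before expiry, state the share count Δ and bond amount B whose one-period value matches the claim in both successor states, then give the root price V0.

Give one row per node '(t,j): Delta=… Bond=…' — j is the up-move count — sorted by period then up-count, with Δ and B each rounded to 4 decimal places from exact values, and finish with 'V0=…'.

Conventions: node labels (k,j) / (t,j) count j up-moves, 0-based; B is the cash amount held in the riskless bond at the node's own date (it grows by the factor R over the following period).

Since d<R<u, set p* = (R−d)/(u−d) = 0.8857; price each node as the discounted p*-expectation of its children.
At maturity the claim pays: V(3,0)=71.5107, V(3,1)=35.5239, V(3,2)=16.6110, V(3,3)=92.1396
  t=2,j=0: stock 102.8196 → up 116.1861 (V=35.5239), down 80.1993 (V=71.5107). Price 36.3639; hedge Δ=-1.0000, bond B=139.1835.
  t=2,j=1: stock 148.9566 → up 168.3210 (V=16.6110), down 116.1861 (V=35.5239). Price 17.2224; hedge Δ=-0.3628, bond B=71.2593.
  t=2,j=2: stock 215.7961 → up 243.8496 (V=92.1396), down 168.3210 (V=16.6110). Price 76.6126; hedge Δ=1.0000, bond B=-139.1835.
  t=1,j=0: stock 131.8200 → up 148.9566 (V=17.2224), down 102.8196 (V=36.3639). Price 17.8073; hedge Δ=-0.4149, bond B=72.4973.
  t=1,j=1: stock 190.9700 → up 215.7961 (V=76.6126), down 148.9566 (V=17.2224). Price 64.0598; hedge Δ=0.8885, bond B=-105.6265.
  t=0,j=0: stock 169.0000 → up 190.9700 (V=64.0598), down 131.8200 (V=17.8073). Price 53.9209; hedge Δ=0.7820, bond B=-78.2289.
As a check, the time-0 holding Δ(0,0)·S0 + B(0,0) comes to 53.9209 — exactly V0.

(0,0): Delta=0.7820 Bond=-78.2289
(1,0): Delta=-0.4149 Bond=72.4973
(1,1): Delta=0.8885 Bond=-105.6265
(2,0): Delta=-1.0000 Bond=139.1835
(2,1): Delta=-0.3628 Bond=71.2593
(2,2): Delta=1.0000 Bond=-139.1835
V0=53.9209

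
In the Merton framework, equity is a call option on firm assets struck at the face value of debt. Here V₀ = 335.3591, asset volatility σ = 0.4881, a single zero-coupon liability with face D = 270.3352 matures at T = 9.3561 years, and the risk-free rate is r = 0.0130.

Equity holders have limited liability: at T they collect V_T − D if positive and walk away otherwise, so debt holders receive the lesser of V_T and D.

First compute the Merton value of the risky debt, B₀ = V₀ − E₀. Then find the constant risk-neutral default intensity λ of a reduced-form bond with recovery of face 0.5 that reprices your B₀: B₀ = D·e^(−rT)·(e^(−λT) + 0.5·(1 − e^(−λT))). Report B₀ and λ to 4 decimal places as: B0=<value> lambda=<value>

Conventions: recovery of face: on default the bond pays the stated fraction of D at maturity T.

With assets at 335.3591 and a single debt payment of 270.3352 at 9.3561 years:
d₁ = [ln(V₀/D) + (r + σ²/2)T] / (σ√T)
   = [ln(335.3591/270.3352) + (0.0130 + 0.5·0.4881²)·9.3561] / (0.4881·√9.3561)
   = [0.215539 + 1.236135] / 1.492988 = 0.972329
d₂ = d₁ − σ√T = 0.972329 − 1.492988 = -0.520659
N(d₁) = 0.834556,  N(d₂) = 0.301302,  e^(−rT) = 0.885477
E₀ = V₀·N(d₁) − D·e^(−rT)·N(d₂)
   = 335.3591·0.834556 − 270.3352·0.885477·0.301302 = 207.751758
B₀ = V₀ − E₀ = 335.3591 − 207.751758 = 127.607342
e^(−λT) = (B₀·e^(rT)/D − 0.5)/(1 − 0.5) = (127.6073·1.129335/270.3352 − 0.5)/0.5 = 0.06616851
λ = −ln(0.06616851)/9.3561 = 0.290244

B0=127.6073 lambda=0.2902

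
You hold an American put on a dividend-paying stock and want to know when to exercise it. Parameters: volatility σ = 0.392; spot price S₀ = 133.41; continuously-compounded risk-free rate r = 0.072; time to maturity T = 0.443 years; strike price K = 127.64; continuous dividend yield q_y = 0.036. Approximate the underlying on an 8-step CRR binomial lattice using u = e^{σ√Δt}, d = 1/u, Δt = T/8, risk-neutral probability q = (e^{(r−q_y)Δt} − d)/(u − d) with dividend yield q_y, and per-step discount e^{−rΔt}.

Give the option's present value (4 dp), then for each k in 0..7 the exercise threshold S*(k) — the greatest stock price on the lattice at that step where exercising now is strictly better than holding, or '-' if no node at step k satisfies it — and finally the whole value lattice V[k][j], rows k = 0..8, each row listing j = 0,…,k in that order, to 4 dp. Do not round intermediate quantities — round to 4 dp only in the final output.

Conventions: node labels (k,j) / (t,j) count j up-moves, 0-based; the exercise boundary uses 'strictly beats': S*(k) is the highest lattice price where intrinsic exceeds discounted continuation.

Δt=0.05538  u=1.09663  d=0.91188  q=0.48776  discount=0.99602
step 8 (expiry): payoffs max(K−S,0) = 63.8583 50.9358 35.3951 16.7058 0.0000 0.0000 0.0000 0.0000 0.0000
step 7: (k=7,j=0): S=69.9452, K−S=57.6948, hold=57.3262 ⇒ V=57.6948 exercise | (k=7,j=1): S=84.1164, K−S=43.5236, hold=43.1832 ⇒ V=43.5236 exercise | (k=7,j=2): S=101.1588, K−S=26.4812, hold=26.1747 ⇒ V=26.4812 exercise | (k=7,j=3): S=121.6541, K−S=5.9859, hold=8.5234 ⇒ V=8.5234 continue | (k=7,j=4): S=146.3019, K−S=0.0000, hold=0.0000 ⇒ V=0.0000 continue | (k=7,j=5): S=175.9434, K−S=0.0000, hold=0.0000 ⇒ V=0.0000 continue | (k=7,j=6): S=211.5904, K−S=0.0000, hold=0.0000 ⇒ V=0.0000 continue | (k=7,j=7): S=254.4596, K−S=0.0000, hold=0.0000 ⇒ V=0.0000 continue  boundary S*=101.1588
step 6: (k=6,j=0): S=76.7042, K−S=50.9358, hold=50.5806 ⇒ V=50.9358 exercise | (k=6,j=1): S=92.2449, K−S=35.3951, hold=35.0709 ⇒ V=35.3951 exercise | (k=6,j=2): S=110.9342, K−S=16.7058, hold=17.6516 ⇒ V=17.6516 continue | (k=6,j=3): S=133.4100, K−S=0.0000, hold=4.3487 ⇒ V=4.3487 continue | (k=6,j=4): S=160.4395, K−S=0.0000, hold=0.0000 ⇒ V=0.0000 continue | (k=6,j=5): S=192.9454, K−S=0.0000, hold=0.0000 ⇒ V=0.0000 continue | (k=6,j=6): S=232.0371, K−S=0.0000, hold=0.0000 ⇒ V=0.0000 continue  boundary S*=92.2449
step 5: (k=5,j=0): S=84.1164, K−S=43.5236, hold=43.1832 ⇒ V=43.5236 exercise | (k=5,j=1): S=101.1588, K−S=26.4812, hold=26.6342 ⇒ V=26.6342 continue | (k=5,j=2): S=121.6541, K−S=5.9859, hold=11.1186 ⇒ V=11.1186 continue | (k=5,j=3): S=146.3019, K−S=0.0000, hold=2.2187 ⇒ V=2.2187 continue | (k=5,j=4): S=175.9434, K−S=0.0000, hold=0.0000 ⇒ V=0.0000 continue | (k=5,j=5): S=211.5904, K−S=0.0000, hold=0.0000 ⇒ V=0.0000 continue  boundary S*=84.1164
step 4: (k=4,j=0): S=92.2449, K−S=35.3951, hold=35.1453 ⇒ V=35.3951 exercise | (k=4,j=1): S=110.9342, K−S=16.7058, hold=18.9905 ⇒ V=18.9905 continue | (k=4,j=2): S=133.4100, K−S=0.0000, hold=6.7507 ⇒ V=6.7507 continue | (k=4,j=3): S=160.4395, K−S=0.0000, hold=1.1320 ⇒ V=1.1320 continue | (k=4,j=4): S=192.9454, K−S=0.0000, hold=0.0000 ⇒ V=0.0000 continue  boundary S*=92.2449
step 3: (k=3,j=0): S=101.1588, K−S=26.4812, hold=27.2847 ⇒ V=27.2847 continue | (k=3,j=1): S=121.6541, K−S=5.9859, hold=12.9687 ⇒ V=12.9687 continue | (k=3,j=2): S=146.3019, K−S=0.0000, hold=3.9942 ⇒ V=3.9942 continue | (k=3,j=3): S=175.9434, K−S=0.0000, hold=0.5776 ⇒ V=0.5776 continue  boundary S*=-
step 2: (k=2,j=0): S=110.9342, K−S=16.7058, hold=20.2212 ⇒ V=20.2212 continue | (k=2,j=1): S=133.4100, K−S=0.0000, hold=8.5571 ⇒ V=8.5571 continue | (k=2,j=2): S=160.4395, K−S=0.0000, hold=2.3184 ⇒ V=2.3184 continue  boundary S*=-
step 1: (k=1,j=0): S=121.6541, K−S=5.9859, hold=14.4741 ⇒ V=14.4741 continue | (k=1,j=1): S=146.3019, K−S=0.0000, hold=5.4922 ⇒ V=5.4922 continue  boundary S*=-
step 0: (k=0,j=0): S=133.4100, K−S=0.0000, hold=10.0530 ⇒ V=10.0530 continue  boundary S*=-

price = 10.0530
boundary = - - - - 92.2449 84.1164 92.2449 101.1588
tree:
10.0530
14.4741 5.4922
20.2212 8.5571 2.3184
27.2847 12.9687 3.9942 0.5776
35.3951 18.9905 6.7507 1.1320 0.0000
43.5236 26.6342 11.1186 2.2187 0.0000 0.0000
50.9358 35.3951 17.6516 4.3487 0.0000 0.0000 0.0000
57.6948 43.5236 26.4812 8.5234 0.0000 0.0000 0.0000 0.0000
63.8583 50.9358 35.3951 16.7058 0.0000 0.0000 0.0000 0.0000 0.0000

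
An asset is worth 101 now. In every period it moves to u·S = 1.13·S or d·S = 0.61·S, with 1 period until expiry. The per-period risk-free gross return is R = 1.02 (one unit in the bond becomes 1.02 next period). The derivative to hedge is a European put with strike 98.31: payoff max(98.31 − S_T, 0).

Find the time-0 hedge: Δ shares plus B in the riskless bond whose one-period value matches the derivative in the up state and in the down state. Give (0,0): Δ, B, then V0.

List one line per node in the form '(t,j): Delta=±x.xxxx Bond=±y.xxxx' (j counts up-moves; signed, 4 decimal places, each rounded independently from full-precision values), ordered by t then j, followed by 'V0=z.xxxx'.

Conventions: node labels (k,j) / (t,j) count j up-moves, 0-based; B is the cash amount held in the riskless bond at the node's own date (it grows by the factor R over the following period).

(0,0): Delta=-0.6988 Bond=78.1882
V0=7.6112

Under the risk-neutral measure, an up-move has probability p* = (R−d)/(u−d) = 0.7885 and values discount at R = 1.02.
Payoffs at expiry: V(1,0)=36.7000, V(1,1)=0.0000
(0,0): S=101.0000. Δ = (V_up−V_dn)/(S_up−S_dn) = (0.0000−36.7000)/(114.1300−61.6100) = -0.6988. V = [p*·0.0000 + (1−p*)·36.7000]/1.02 = 7.6112. B = V − Δ·S = 78.1882.
As a check, the time-0 holding Δ(0,0)·S0 + B(0,0) comes to 7.6112 — exactly V0.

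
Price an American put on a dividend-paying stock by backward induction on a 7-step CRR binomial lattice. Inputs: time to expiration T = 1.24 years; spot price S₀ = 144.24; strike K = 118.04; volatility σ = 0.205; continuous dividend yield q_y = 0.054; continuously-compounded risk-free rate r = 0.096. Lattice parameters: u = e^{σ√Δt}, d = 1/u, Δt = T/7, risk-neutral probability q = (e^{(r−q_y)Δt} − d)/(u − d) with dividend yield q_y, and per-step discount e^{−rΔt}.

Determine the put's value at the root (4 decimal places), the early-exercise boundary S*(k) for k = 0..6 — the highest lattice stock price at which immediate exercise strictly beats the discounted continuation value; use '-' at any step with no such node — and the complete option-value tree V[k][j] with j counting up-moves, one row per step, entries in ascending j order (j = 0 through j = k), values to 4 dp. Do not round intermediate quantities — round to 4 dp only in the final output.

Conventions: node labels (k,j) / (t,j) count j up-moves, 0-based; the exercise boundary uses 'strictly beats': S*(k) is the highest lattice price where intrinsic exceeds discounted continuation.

price = 2.1052
boundary = - - - - - 93.6976 102.1410
tree:
2.1052
3.6470 0.7605
6.1746 1.4493 0.1540
10.1583 2.7248 0.3274 0.0000
16.1102 5.0348 0.6963 0.0000 0.0000
24.3424 9.0915 1.4806 0.0000 0.0000 0.0000
32.0877 15.8990 3.1484 0.0000 0.0000 0.0000 0.0000
39.1929 24.3424 6.6948 0.0000 0.0000 0.0000 0.0000 0.0000

Δt=0.17714, u=1.09011, d=0.91734, q=0.52167, disc=e^(-rΔt)=0.98314
k=7 terminal: V=max(K-S,0) → 39.1929 24.3424 6.6948 0.0000 0.0000 0.0000 0.0000 0.0000
k=6: j=0 S=85.9523 intr=32.0877 cont=30.9156 V=32.0877[EX]; j=1 S=102.1410 intr=15.8990 cont=14.8810 V=15.8990[EX]; j=2 S=121.3788 intr=0.0000 cont=3.1484 V=3.1484[hold]; j=3 S=144.2400 intr=0.0000 cont=0.0000 V=0.0000[hold]; j=4 S=171.4070 intr=0.0000 cont=0.0000 V=0.0000[hold]; j=5 S=203.6908 intr=0.0000 cont=0.0000 V=0.0000[hold]; j=6 S=242.0551 intr=0.0000 cont=0.0000 V=0.0000[hold]  S*(6)=102.1410
k=5: j=0 S=93.6976 intr=24.3424 cont=23.2440 V=24.3424[EX]; j=1 S=111.3452 intr=6.6948 cont=9.0915 V=9.0915[hold]; j=2 S=132.3166 intr=0.0000 cont=1.4806 V=1.4806[hold]; j=3 S=157.2379 intr=0.0000 cont=0.0000 V=0.0000[hold]; j=4 S=186.8529 intr=0.0000 cont=0.0000 V=0.0000[hold]; j=5 S=222.0459 intr=0.0000 cont=0.0000 V=0.0000[hold]  S*(5)=93.6976
k=4: j=0 S=102.1410 intr=15.8990 cont=16.1102 V=16.1102[hold]; j=1 S=121.3788 intr=0.0000 cont=5.0348 V=5.0348[hold]; j=2 S=144.2400 intr=0.0000 cont=0.6963 V=0.6963[hold]; j=3 S=171.4070 intr=0.0000 cont=0.0000 V=0.0000[hold]; j=4 S=203.6908 intr=0.0000 cont=0.0000 V=0.0000[hold]  S*(4)=-
k=3: j=0 S=111.3452 intr=6.6948 cont=10.1583 V=10.1583[hold]; j=1 S=132.3166 intr=0.0000 cont=2.7248 V=2.7248[hold]; j=2 S=157.2379 intr=0.0000 cont=0.3274 V=0.3274[hold]; j=3 S=186.8529 intr=0.0000 cont=0.0000 V=0.0000[hold]  S*(3)=-
k=2: j=0 S=121.3788 intr=0.0000 cont=6.1746 V=6.1746[hold]; j=1 S=144.2400 intr=0.0000 cont=1.4493 V=1.4493[hold]; j=2 S=171.4070 intr=0.0000 cont=0.1540 V=0.1540[hold]  S*(2)=-
k=1: j=0 S=132.3166 intr=0.0000 cont=3.6470 V=3.6470[hold]; j=1 S=157.2379 intr=0.0000 cont=0.7605 V=0.7605[hold]  S*(1)=-
k=0: j=0 S=144.2400 intr=0.0000 cont=2.1052 V=2.1052[hold]  S*(0)=-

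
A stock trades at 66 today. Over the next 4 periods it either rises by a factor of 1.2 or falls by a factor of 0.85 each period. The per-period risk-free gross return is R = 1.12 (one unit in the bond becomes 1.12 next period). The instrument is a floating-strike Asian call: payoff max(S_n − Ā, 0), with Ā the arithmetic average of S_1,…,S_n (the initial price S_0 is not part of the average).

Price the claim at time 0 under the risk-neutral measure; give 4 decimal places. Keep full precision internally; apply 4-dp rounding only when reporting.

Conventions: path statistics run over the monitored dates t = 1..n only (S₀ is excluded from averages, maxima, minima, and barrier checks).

No-arbitrage gives p* = (R−d)/(u−d) = 0.7714: enumerate every path, weight its payoff by its p*-probability, and discount by R^4.
Enumerate all 2^4 = 16 price paths (U = up ×1.2, D = down ×0.85); each path with k up-moves has probability p*^k·(1−p*)^(4−k).
DDDD: Ā=44.6924, payoff=0.0000, prob=0.002730
UDDD: Ā=63.0952, payoff=0.0000, prob=0.009212
DUDD: Ā=57.3202, payoff=0.0000, prob=0.009212
UUDD: Ā=80.9226, payoff=0.0000, prob=0.031091
DDUD: Ā=52.4114, payoff=0.0000, prob=0.009212
UDUD: Ā=73.9926, payoff=0.0000, prob=0.031091
DUUD: Ā=68.2176, payoff=0.4488, prob=0.031091
UUUD: Ā=96.3072, payoff=0.6336, prob=0.104932
DDDU: Ā=48.2390, payoff=0.3997, prob=0.009212
UDDU: Ā=68.1021, payoff=0.5643, prob=0.031091
DUDU: Ā=62.3271, payoff=6.3393, prob=0.031091
UUDU: Ā=87.9912, payoff=8.9496, prob=0.104932
DDUU: Ā=57.4183, payoff=11.2480, prob=0.031091
UDUU: Ā=81.0612, payoff=15.8796, prob=0.104932
DUUU: Ā=75.2862, payoff=21.6546, prob=0.104932
UUUU: Ā=106.2864, payoff=30.5712, prob=0.354146
Price = Σ prob·payoff / R^4 = 16.352807 / 1.573519 = 10.3925

price = 10.3925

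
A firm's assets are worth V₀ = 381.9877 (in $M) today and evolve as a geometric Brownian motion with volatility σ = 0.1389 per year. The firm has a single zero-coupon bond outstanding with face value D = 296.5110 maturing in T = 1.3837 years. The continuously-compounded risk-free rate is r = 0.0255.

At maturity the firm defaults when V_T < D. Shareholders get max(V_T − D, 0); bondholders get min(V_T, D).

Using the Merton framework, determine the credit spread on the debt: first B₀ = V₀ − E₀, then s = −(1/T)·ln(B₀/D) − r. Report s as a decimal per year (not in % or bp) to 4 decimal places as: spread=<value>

spread=0.0021

Apply the equity-as-call identities (strike 296.5110, horizon 1.3837 years):
d₁ = [ln(V₀/D) + (r + σ²/2)T] / (σ√T)
   = [ln(381.9877/296.5110) + (0.0255 + 0.5·0.1389²)·1.3837] / (0.1389·√1.3837)
   = [0.253304 + 0.048632] / 0.163389 = 1.847959
d₂ = d₁ − σ√T = 1.847959 − 0.163389 = 1.684570
N(d₁) = 0.967696,  N(d₂) = 0.953964,  e^(−rT) = 0.965331
E₀ = V₀·N(d₁) − D·e^(−rT)·N(d₂)
   = 381.9877·0.967696 − 296.5110·0.965331·0.953964 = 96.593573
B₀ = V₀ − E₀ = 381.9877 − 96.593573 = 285.394127
spread = −(1/T)·ln(B₀/D) − r = −(1/1.3837)·ln(285.394127/296.5110) − 0.0255 = 0.00211667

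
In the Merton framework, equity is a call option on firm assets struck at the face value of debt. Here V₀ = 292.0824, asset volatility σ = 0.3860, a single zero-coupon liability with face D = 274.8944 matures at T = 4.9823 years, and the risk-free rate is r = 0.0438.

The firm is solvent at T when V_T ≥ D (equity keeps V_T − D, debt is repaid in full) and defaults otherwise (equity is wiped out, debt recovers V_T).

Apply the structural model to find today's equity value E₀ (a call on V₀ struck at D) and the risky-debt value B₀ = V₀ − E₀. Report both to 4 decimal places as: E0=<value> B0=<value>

E0=125.2077 B0=166.8747

With assets at 292.0824 and a single debt payment of 274.8944 at 4.9823 years:
d₁ = [ln(V₀/D) + (r + σ²/2)T] / (σ√T)
   = [ln(292.0824/274.8944) + (0.0438 + 0.5·0.3860²)·4.9823] / (0.3860·√4.9823)
   = [0.060649 + 0.589396] / 0.861593 = 0.754469
d₂ = d₁ − σ√T = 0.754469 − 0.861593 = -0.107124
N(d₁) = 0.774716,  N(d₂) = 0.457345,  e^(−rT) = 0.803945
E₀ = V₀·N(d₁) − D·e^(−rT)·N(d₂)
   = 292.0824·0.774716 − 274.8944·0.803945·0.457345 = 125.207703
B₀ = V₀ − E₀ = 292.0824 − 125.207703 = 166.874697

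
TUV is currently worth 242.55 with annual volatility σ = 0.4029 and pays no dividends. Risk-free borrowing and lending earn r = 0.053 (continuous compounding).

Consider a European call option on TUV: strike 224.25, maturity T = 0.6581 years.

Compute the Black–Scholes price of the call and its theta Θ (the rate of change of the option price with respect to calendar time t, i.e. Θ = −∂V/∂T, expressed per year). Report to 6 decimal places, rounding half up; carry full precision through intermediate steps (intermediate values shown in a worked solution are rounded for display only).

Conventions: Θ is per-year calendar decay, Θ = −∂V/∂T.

price = 44.548652
Θ = -27.670547

σ√T = 0.4029·√0.6581 = 0.326846
d₁ = (ln(S/K) + (r+σ²/2)T) / (σ√T) = (ln(242.55/224.25) + (0.053+0.4029²/2)·0.6581) / 0.326846 = (0.078446 + 0.088293) / 0.326846 = 0.510148
d₂ = d₁ − σ√T = 0.510148 − 0.326846 = 0.183302
e^{−rT} = 0.965722
N(d₁) = 0.695026,  N(d₂) = 0.572719
Call price V = S·N(d₁) − K·e^{−rT}·N(d₂) = 168.578580 − 124.029928 = 44.548652
φ(d₁) = (1/√(2π))·e^{−d₁²/2} = 0.350265
Θ = −S·φ(d₁)·σ/(2√T) − r·K·e^{−rT}·N(d₂) = −21.096961 − 6.573586 = -27.670547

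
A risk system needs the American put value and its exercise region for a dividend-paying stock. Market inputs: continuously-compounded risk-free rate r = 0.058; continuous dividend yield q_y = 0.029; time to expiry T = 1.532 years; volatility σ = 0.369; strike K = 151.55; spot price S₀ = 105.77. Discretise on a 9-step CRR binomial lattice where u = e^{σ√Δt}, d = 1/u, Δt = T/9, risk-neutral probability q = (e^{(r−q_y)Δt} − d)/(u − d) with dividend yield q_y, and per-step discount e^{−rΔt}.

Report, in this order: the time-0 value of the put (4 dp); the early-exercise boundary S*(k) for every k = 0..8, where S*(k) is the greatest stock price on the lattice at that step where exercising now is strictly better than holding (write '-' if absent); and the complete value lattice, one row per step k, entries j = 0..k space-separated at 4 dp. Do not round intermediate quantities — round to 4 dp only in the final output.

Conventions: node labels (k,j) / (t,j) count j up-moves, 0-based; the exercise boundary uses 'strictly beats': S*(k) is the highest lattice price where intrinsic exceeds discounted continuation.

params: Δt=0.17022 u=1.16444 d=0.85878 q=0.47820 e^(-rΔt)=0.99018
t_9 payoffs: 124.6779 115.1134 102.1447 84.5602 60.7168 28.3870 0.0000 0.0000 0.0000 0.0000
t_8: node(8,0) S=31.2910 payoff=120.2590 vs cont=118.9242 → 120.2590 [stop]  node(8,1) S=42.4283 payoff=109.1217 vs cont=107.8418 → 109.1217 [stop]  node(8,2) S=57.5296 payoff=94.0204 vs cont=92.8149 → 94.0204 [stop]  node(8,3) S=78.0058 payoff=73.5442 vs cont=72.4395 → 73.5442 [stop]  node(8,4) S=105.7700 payoff=45.7800 vs cont=44.8120 → 45.7800 [stop]  node(8,5) S=143.4162 payoff=8.1338 vs cont=14.6667 → 14.6667 [wait]  node(8,6) S=194.4616 payoff=0.0000 vs cont=0.0000 → 0.0000 [wait]  node(8,7) S=263.6754 payoff=0.0000 vs cont=0.0000 → 0.0000 [wait]  node(8,8) S=357.5242 payoff=0.0000 vs cont=0.0000 → 0.0000 [wait]  ⇒ S*(8)=105.7700
t_7: node(7,0) S=36.4366 payoff=115.1134 vs cont=113.8040 → 115.1134 [stop]  node(7,1) S=49.4053 payoff=102.1447 vs cont=100.8992 → 102.1447 [stop]  node(7,2) S=66.9898 payoff=84.5602 vs cont=83.4012 → 84.5602 [stop]  node(7,3) S=90.8332 payoff=60.7168 vs cont=59.6752 → 60.7168 [stop]  node(7,4) S=123.1630 payoff=28.3870 vs cont=30.5980 → 30.5980 [wait]  node(7,5) S=166.9999 payoff=0.0000 vs cont=7.5779 → 7.5779 [wait]  node(7,6) S=226.4393 payoff=0.0000 vs cont=0.0000 → 0.0000 [wait]  node(7,7) S=307.0348 payoff=0.0000 vs cont=0.0000 → 0.0000 [wait]  ⇒ S*(7)=90.8332
t_6: node(6,0) S=42.4283 payoff=109.1217 vs cont=107.8418 → 109.1217 [stop]  node(6,1) S=57.5296 payoff=94.0204 vs cont=92.8149 → 94.0204 [stop]  node(6,2) S=78.0058 payoff=73.5442 vs cont=72.4395 → 73.5442 [stop]  node(6,3) S=105.7700 payoff=45.7800 vs cont=45.8589 → 45.8589 [wait]  node(6,4) S=143.4162 payoff=8.1338 vs cont=19.3972 → 19.3972 [wait]  node(6,5) S=194.4616 payoff=0.0000 vs cont=3.9153 → 3.9153 [wait]  node(6,6) S=263.6754 payoff=0.0000 vs cont=0.0000 → 0.0000 [wait]  ⇒ S*(6)=78.0058
t_5: node(5,0) S=49.4053 payoff=102.1447 vs cont=100.8992 → 102.1447 [stop]  node(5,1) S=66.9898 payoff=84.5602 vs cont=83.4012 → 84.5602 [stop]  node(5,2) S=90.8332 payoff=60.7168 vs cont=59.7126 → 60.7168 [stop]  node(5,3) S=123.1630 payoff=28.3870 vs cont=32.8786 → 32.8786 [wait]  node(5,4) S=166.9999 payoff=0.0000 vs cont=11.8759 → 11.8759 [wait]  node(5,5) S=226.4393 payoff=0.0000 vs cont=2.0229 → 2.0229 [wait]  ⇒ S*(5)=90.8332
t_4: node(4,0) S=57.5296 payoff=94.0204 vs cont=92.8149 → 94.0204 [stop]  node(4,1) S=78.0058 payoff=73.5442 vs cont=72.4395 → 73.5442 [stop]  node(4,2) S=105.7700 payoff=45.7800 vs cont=46.9388 → 46.9388 [wait]  node(4,3) S=143.4162 payoff=8.1338 vs cont=22.6107 → 22.6107 [wait]  node(4,4) S=194.4616 payoff=0.0000 vs cont=7.0938 → 7.0938 [wait]  ⇒ S*(4)=78.0058
t_3: node(3,0) S=66.9898 payoff=84.5602 vs cont=83.4012 → 84.5602 [stop]  node(3,1) S=90.8332 payoff=60.7168 vs cont=60.2239 → 60.7168 [stop]  node(3,2) S=123.1630 payoff=28.3870 vs cont=34.9582 → 34.9582 [wait]  node(3,3) S=166.9999 payoff=0.0000 vs cont=15.0412 → 15.0412 [wait]  ⇒ S*(3)=90.8332
t_2: node(2,0) S=78.0058 payoff=73.5442 vs cont=72.4395 → 73.5442 [stop]  node(2,1) S=105.7700 payoff=45.7800 vs cont=47.9235 → 47.9235 [wait]  node(2,2) S=143.4162 payoff=8.1338 vs cont=25.1840 → 25.1840 [wait]  ⇒ S*(2)=78.0058
t_1: node(1,0) S=90.8332 payoff=60.7168 vs cont=60.6902 → 60.7168 [stop]  node(1,1) S=123.1630 payoff=28.3870 vs cont=36.6854 → 36.6854 [wait]  ⇒ S*(1)=90.8332
t_0: node(0,0) S=105.7700 payoff=45.7800 vs cont=48.7413 → 48.7413 [wait]  ⇒ S*(0)=-

price = 48.7413
boundary = - 90.8332 78.0058 90.8332 78.0058 90.8332 78.0058 90.8332 105.7700
tree:
48.7413
60.7168 36.6854
73.5442 47.9235 25.1840
84.5602 60.7168 34.9582 15.0412
94.0204 73.5442 46.9388 22.6107 7.0938
102.1447 84.5602 60.7168 32.8786 11.8759 2.0229
109.1217 94.0204 73.5442 45.8589 19.3972 3.9153 0.0000
115.1134 102.1447 84.5602 60.7168 30.5980 7.5779 0.0000 0.0000
120.2590 109.1217 94.0204 73.5442 45.7800 14.6667 0.0000 0.0000 0.0000
124.6779 115.1134 102.1447 84.5602 60.7168 28.3870 0.0000 0.0000 0.0000 0.0000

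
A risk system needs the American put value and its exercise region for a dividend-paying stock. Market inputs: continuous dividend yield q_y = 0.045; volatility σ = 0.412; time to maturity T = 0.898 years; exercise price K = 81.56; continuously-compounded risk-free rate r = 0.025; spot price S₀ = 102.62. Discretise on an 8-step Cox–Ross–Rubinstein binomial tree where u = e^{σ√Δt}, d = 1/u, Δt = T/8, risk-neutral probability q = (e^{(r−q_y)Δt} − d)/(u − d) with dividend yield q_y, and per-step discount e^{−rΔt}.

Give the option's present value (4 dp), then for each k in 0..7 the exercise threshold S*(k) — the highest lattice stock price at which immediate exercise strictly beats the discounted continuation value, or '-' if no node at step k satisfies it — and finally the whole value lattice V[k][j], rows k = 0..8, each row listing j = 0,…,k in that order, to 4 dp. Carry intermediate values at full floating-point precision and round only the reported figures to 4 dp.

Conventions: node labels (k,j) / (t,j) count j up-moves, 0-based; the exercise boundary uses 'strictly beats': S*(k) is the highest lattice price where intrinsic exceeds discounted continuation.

Δt=0.11225, u=1.14802, d=0.87107, q=0.45745, disc=e^(-rΔt)=0.99720
k=8 terminal: V=max(K-S,0) → 47.5468 36.7326 22.4801 3.6961 0.0000 0.0000 0.0000 0.0000 0.0000
k=7: j=0 S=39.0477 intr=42.5123 cont=42.4804 V=42.5123[EX]; j=1 S=51.4626 intr=30.0974 cont=30.1281 V=30.1281[hold]; j=2 S=67.8247 intr=13.7353 cont=13.8485 V=13.8485[hold]; j=3 S=89.3890 intr=0.0000 cont=1.9997 V=1.9997[hold]; j=4 S=117.8094 intr=0.0000 cont=0.0000 V=0.0000[hold]; j=5 S=155.2659 intr=0.0000 cont=0.0000 V=0.0000[hold]; j=6 S=204.6313 intr=0.0000 cont=0.0000 V=0.0000[hold]; j=7 S=269.6920 intr=0.0000 cont=0.0000 V=0.0000[hold]  S*(7)=39.0477
k=6: j=0 S=44.8274 intr=36.7326 cont=36.7439 V=36.7439[hold]; j=1 S=59.0799 intr=22.4801 cont=22.6174 V=22.6174[hold]; j=2 S=77.8639 intr=3.6961 cont=8.4046 V=8.4046[hold]; j=3 S=102.6200 intr=0.0000 cont=1.0819 V=1.0819[hold]; j=4 S=135.2471 intr=0.0000 cont=0.0000 V=0.0000[hold]; j=5 S=178.2477 intr=0.0000 cont=0.0000 V=0.0000[hold]; j=6 S=234.9200 intr=0.0000 cont=0.0000 V=0.0000[hold]  S*(6)=-
k=5: j=0 S=51.4626 intr=30.0974 cont=30.1969 V=30.1969[hold]; j=1 S=67.8247 intr=13.7353 cont=16.0707 V=16.0707[hold]; j=2 S=89.3890 intr=0.0000 cont=5.0407 V=5.0407[hold]; j=3 S=117.8094 intr=0.0000 cont=0.5853 V=0.5853[hold]; j=4 S=155.2659 intr=0.0000 cont=0.0000 V=0.0000[hold]; j=5 S=204.6313 intr=0.0000 cont=0.0000 V=0.0000[hold]  S*(5)=-
k=4: j=0 S=59.0799 intr=22.4801 cont=23.6684 V=23.6684[hold]; j=1 S=77.8639 intr=3.6961 cont=10.9941 V=10.9941[hold]; j=2 S=102.6200 intr=0.0000 cont=2.9942 V=2.9942[hold]; j=3 S=135.2471 intr=0.0000 cont=0.3167 V=0.3167[hold]; j=4 S=178.2477 intr=0.0000 cont=0.0000 V=0.0000[hold]  S*(4)=-
k=3: j=0 S=67.8247 intr=13.7353 cont=17.8205 V=17.8205[hold]; j=1 S=89.3890 intr=0.0000 cont=7.3140 V=7.3140[hold]; j=2 S=117.8094 intr=0.0000 cont=1.7644 V=1.7644[hold]; j=3 S=155.2659 intr=0.0000 cont=0.1713 V=0.1713[hold]  S*(3)=-
k=2: j=0 S=77.8639 intr=3.6961 cont=12.9778 V=12.9778[hold]; j=1 S=102.6200 intr=0.0000 cont=4.7620 V=4.7620[hold]; j=2 S=135.2471 intr=0.0000 cont=1.0328 V=1.0328[hold]  S*(2)=-
k=1: j=0 S=89.3890 intr=0.0000 cont=9.1937 V=9.1937[hold]; j=1 S=117.8094 intr=0.0000 cont=3.0475 V=3.0475[hold]  S*(1)=-
k=0: j=0 S=102.6200 intr=0.0000 cont=6.3642 V=6.3642[hold]  S*(0)=-

price = 6.3642
boundary = - - - - - - - 39.0477
tree:
6.3642
9.1937 3.0475
12.9778 4.7620 1.0328
17.8205 7.3140 1.7644 0.1713
23.6684 10.9941 2.9942 0.3167 0.0000
30.1969 16.0707 5.0407 0.5853 0.0000 0.0000
36.7439 22.6174 8.4046 1.0819 0.0000 0.0000 0.0000
42.5123 30.1281 13.8485 1.9997 0.0000 0.0000 0.0000 0.0000
47.5468 36.7326 22.4801 3.6961 0.0000 0.0000 0.0000 0.0000 0.0000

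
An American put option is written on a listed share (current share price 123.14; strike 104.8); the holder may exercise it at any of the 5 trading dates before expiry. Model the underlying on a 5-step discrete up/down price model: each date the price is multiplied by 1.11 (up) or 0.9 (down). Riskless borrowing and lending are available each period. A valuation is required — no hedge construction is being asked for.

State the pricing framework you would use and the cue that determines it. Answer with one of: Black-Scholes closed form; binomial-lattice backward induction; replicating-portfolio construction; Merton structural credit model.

Key observation: the exercise right at every one of the 5 steps is what matters: each node needs max(104.8 − S, continuation), which only the stepwise tree valuation starting from spot 123.14 delivers.

framework: binomial-lattice backward induction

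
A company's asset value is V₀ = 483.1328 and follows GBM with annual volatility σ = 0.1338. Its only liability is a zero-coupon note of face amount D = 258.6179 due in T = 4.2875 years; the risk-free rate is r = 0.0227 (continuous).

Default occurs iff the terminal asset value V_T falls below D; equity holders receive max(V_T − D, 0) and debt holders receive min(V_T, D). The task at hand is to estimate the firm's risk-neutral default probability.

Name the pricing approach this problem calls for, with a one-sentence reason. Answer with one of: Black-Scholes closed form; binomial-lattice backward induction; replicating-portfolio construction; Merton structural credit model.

framework: Merton structural credit model

Key observation: with the firm-asset dynamics (V₀ = 483.1328) and a single zero-coupon liability of face 258.6179 given, debt value, spread, and default probability all derive from the option view of the balance sheet.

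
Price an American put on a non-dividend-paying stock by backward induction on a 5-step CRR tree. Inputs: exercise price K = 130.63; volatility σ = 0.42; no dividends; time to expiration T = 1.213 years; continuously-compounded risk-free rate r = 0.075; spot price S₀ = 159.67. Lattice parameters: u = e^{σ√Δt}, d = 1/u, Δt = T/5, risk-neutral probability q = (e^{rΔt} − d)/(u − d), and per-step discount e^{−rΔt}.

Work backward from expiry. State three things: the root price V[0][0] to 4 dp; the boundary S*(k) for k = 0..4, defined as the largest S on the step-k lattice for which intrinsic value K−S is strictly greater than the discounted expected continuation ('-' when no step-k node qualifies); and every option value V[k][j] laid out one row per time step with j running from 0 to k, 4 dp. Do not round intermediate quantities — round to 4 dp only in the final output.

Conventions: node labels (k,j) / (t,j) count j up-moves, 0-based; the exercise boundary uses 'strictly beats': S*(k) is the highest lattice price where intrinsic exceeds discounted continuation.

params: Δt=0.24260 u=1.22982 d=0.81313 q=0.49253 e^(-rΔt)=0.98197
t_5 payoffs: 73.8737 44.7884 0.7981 0.0000 0.0000 0.0000
t_4: node(4,0) S=69.8000 payoff=60.8300 vs cont=58.4746 → 60.8300 [stop]  node(4,1) S=105.5698 payoff=25.0602 vs cont=22.7049 → 25.0602 [stop]  node(4,2) S=159.6700 payoff=0.0000 vs cont=0.3977 → 0.3977 [wait]  node(4,3) S=241.4945 payoff=0.0000 vs cont=0.0000 → 0.0000 [wait]  node(4,4) S=365.2506 payoff=0.0000 vs cont=0.0000 → 0.0000 [wait]  ⇒ S*(4)=105.5698
t_3: node(3,0) S=85.8416 payoff=44.7884 vs cont=42.4331 → 44.7884 [stop]  node(3,1) S=129.8319 payoff=0.7981 vs cont=12.6803 → 12.6803 [wait]  node(3,2) S=196.3655 payoff=0.0000 vs cont=0.1982 → 0.1982 [wait]  node(3,3) S=296.9950 payoff=0.0000 vs cont=0.0000 → 0.0000 [wait]  ⇒ S*(3)=85.8416
t_2: node(2,0) S=105.5698 payoff=25.0602 vs cont=28.4518 → 28.4518 [wait]  node(2,1) S=159.6700 payoff=0.0000 vs cont=6.4147 → 6.4147 [wait]  node(2,2) S=241.4945 payoff=0.0000 vs cont=0.0988 → 0.0988 [wait]  ⇒ S*(2)=-
t_1: node(1,0) S=129.8319 payoff=0.7981 vs cont=17.2805 → 17.2805 [wait]  node(1,1) S=196.3655 payoff=0.0000 vs cont=3.2443 → 3.2443 [wait]  ⇒ S*(1)=-
t_0: node(0,0) S=159.6700 payoff=0.0000 vs cont=10.1803 → 10.1803 [wait]  ⇒ S*(0)=-

price = 10.1803
boundary = - - - 85.8416 105.5698
tree:
10.1803
17.2805 3.2443
28.4518 6.4147 0.0988
44.7884 12.6803 0.1982 0.0000
60.8300 25.0602 0.3977 0.0000 0.0000
73.8737 44.7884 0.7981 0.0000 0.0000 0.0000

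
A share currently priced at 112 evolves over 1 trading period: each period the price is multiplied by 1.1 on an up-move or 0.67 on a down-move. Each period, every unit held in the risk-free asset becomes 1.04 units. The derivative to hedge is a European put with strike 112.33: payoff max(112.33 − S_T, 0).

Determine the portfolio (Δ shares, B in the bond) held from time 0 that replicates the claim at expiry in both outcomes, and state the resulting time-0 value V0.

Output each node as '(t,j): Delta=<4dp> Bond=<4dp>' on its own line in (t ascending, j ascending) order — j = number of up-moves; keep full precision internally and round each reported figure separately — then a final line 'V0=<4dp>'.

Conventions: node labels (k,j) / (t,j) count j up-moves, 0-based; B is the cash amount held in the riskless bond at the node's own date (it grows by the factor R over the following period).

Since d<R<u, set p* = (R−d)/(u−d) = 0.8605; price each node as the discounted p*-expectation of its children.
Expiry values: V(1,0)=37.2900, V(1,1)=0.0000
(0,0): S=112.0000. Δ = (V_up−V_dn)/(S_up−S_dn) = (0.0000−37.2900)/(123.2000−75.0400) = -0.7743. V = [p*·0.0000 + (1−p*)·37.2900]/1.04 = 5.0031. B = V − Δ·S = 91.7241.
Check: Δ(0,0)·S0 + B(0,0) = 5.0031 = V0.

(0,0): Delta=-0.7743 Bond=91.7241
V0=5.0031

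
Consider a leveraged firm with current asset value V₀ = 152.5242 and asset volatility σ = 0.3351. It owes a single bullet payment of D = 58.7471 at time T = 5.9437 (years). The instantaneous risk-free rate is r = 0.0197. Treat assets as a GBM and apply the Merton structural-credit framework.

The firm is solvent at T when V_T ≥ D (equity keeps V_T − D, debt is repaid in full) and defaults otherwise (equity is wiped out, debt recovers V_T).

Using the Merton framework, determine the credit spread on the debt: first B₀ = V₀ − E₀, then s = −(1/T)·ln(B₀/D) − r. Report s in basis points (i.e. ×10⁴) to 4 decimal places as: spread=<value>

spread=101.5509

With assets at 152.5242 and a single debt payment of 58.7471 at 5.9437 years:
d₁ = [ln(V₀/D) + (r + σ²/2)T] / (σ√T)
   = [ln(152.5242/58.7471) + (0.0197 + 0.5·0.3351²)·5.9437] / (0.3351·√5.9437)
   = [0.954081 + 0.450806] / 0.816964 = 1.719644
d₂ = d₁ − σ√T = 1.719644 − 0.816964 = 0.902680
N(d₁) = 0.957251,  N(d₂) = 0.816652,  e^(−rT) = 0.889504
E₀ = V₀·N(d₁) − D·e^(−rT)·N(d₂)
   = 152.5242·0.957251 − 58.7471·0.889504·0.816652 = 103.329194
B₀ = V₀ − E₀ = 152.5242 − 103.329194 = 49.195006
spread = −(1/T)·ln(B₀/D) − r = −(1/5.9437)·ln(49.195006/58.7471) − 0.0197 = 0.01015509
in basis points: 0.01015509 × 10⁴ = 101.5509 bp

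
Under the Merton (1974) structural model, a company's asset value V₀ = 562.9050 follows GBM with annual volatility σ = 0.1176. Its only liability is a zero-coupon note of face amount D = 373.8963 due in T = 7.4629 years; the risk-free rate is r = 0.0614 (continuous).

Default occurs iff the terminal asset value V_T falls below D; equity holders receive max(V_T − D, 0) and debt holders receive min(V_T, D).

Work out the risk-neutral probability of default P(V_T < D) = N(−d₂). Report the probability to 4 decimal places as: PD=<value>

Equity is a call on the firm's assets struck at D = 373.8963:
d₁ = [ln(V₀/D) + (r + σ²/2)T] / (σ√T)
   = [ln(562.9050/373.8963) + (0.0614 + 0.5·0.1176²)·7.4629] / (0.1176·√7.4629)
   = [0.409132 + 0.509827] / 0.321263 = 2.860456
d₂ = d₁ − σ√T = 2.860456 − 0.321263 = 2.539192
risk-neutral PD = N(−d₂) = N(-2.539192) = 0.005555

PD=0.0056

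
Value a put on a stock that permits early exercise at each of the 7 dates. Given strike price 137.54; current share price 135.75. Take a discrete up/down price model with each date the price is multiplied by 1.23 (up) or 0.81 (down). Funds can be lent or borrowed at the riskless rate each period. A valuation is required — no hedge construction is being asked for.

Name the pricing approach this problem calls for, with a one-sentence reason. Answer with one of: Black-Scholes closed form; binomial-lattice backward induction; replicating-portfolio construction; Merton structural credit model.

Key observation: the defining feature is the embedded early-exercise option across 7 discrete dates on the spot-135.75 tree; pricing the strike-137.54 put means working backward with an exercise test at every node.

framework: binomial-lattice backward induction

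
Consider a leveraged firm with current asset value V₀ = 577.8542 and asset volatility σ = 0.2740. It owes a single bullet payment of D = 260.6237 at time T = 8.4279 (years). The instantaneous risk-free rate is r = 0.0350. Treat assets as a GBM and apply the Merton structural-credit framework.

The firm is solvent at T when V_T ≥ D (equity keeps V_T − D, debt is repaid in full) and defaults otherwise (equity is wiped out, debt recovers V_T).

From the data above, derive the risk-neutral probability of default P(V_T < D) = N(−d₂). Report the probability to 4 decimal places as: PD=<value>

Equity is a call on the firm's assets struck at D = 260.6237:
d₁ = [ln(V₀/D) + (r + σ²/2)T] / (σ√T)
   = [ln(577.8542/260.6237) + (0.0350 + 0.5·0.2740²)·8.4279] / (0.2740·√8.4279)
   = [0.796244 + 0.611343] / 0.795445 = 1.769559
d₂ = d₁ − σ√T = 1.769559 − 0.795445 = 0.974114
risk-neutral PD = N(−d₂) = N(-0.974114) = 0.165000

PD=0.1650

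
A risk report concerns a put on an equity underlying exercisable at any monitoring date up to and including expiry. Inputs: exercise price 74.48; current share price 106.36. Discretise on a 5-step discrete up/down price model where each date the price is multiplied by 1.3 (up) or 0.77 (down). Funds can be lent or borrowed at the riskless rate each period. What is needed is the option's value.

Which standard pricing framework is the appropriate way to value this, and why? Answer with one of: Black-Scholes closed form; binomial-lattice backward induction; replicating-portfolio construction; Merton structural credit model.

framework: binomial-lattice backward induction

Key observation: early exercise of the strike-74.48 put must be checked at each of the 5 dates (spot 106.36), which forces a node-by-node comparison of intrinsic and continuation value backward from expiry.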